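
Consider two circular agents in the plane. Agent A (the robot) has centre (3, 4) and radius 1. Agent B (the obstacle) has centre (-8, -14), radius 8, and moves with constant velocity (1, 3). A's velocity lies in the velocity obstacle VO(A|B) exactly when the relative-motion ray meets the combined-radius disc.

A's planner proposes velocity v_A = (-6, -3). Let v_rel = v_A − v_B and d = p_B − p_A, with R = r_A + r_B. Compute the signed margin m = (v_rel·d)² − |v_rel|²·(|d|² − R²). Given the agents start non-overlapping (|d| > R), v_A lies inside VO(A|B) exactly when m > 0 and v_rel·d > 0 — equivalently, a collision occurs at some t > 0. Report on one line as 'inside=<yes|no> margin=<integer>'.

d = (-11, -18),  |d|² = 445;  R = 1+8 = 9,  c = 445−9² = 364
v_rel = (-7, -6),  |v_rel|² = 85;  v_rel·d = (-7)·(-11) + (-6)·(-18) = 185
85·t² − 370·t + 364 = 0  ⇒  m = 185² − 85·364 = 3285
m = 3285 > 0,  v_rel·d = 185 > 0  ⇒  inside

inside=yes margin=3285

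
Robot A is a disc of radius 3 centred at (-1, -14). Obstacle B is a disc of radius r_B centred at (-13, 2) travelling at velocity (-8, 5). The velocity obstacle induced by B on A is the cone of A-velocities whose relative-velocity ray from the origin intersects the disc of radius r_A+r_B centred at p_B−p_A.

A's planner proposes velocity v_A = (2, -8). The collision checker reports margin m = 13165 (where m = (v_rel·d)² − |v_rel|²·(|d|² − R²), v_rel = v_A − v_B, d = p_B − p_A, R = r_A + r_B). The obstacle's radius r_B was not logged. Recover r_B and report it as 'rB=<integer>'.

m = 13165
d = (-12, 16);  v_rel = (10, -13),  |v_rel|² = 269
v_rel×d = (10)·(16) − (-13)·(-12) = 4
since m = R²·269 − 4²:  R² = (16 + 13165) / 269 = 49
R = √49 = 7  ⇒  r_B = 7 − 3 = 4

rB=4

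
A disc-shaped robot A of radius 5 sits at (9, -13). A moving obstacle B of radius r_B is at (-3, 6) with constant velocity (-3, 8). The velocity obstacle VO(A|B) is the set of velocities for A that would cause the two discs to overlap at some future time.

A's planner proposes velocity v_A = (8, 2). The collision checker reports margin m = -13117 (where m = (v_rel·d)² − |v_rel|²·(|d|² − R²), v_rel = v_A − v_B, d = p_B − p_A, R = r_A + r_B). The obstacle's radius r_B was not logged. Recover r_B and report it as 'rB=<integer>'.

m = -13117
d = (-12, 19);  v_rel = (11, -6),  |v_rel|² = 157
v_rel×d = (11)·(19) − (-6)·(-12) = 137
since m = R²·157 − 137²:  R² = (18769 + -13117) / 157 = 36
R = √36 = 6  ⇒  r_B = 6 − 5 = 1

rB=1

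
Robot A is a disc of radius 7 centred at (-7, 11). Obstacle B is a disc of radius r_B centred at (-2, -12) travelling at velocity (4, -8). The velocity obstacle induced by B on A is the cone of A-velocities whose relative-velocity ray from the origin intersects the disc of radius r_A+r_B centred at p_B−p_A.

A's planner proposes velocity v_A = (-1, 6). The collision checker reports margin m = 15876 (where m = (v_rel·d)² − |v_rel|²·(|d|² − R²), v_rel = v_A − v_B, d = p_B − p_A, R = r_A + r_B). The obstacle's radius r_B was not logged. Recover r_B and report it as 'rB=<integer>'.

m = 15876
d = (5, -23);  v_rel = (-5, 14),  |v_rel|² = 221
v_rel×d = (-5)·(-23) − (14)·(5) = 45
since m = R²·221 − 45²:  R² = (2025 + 15876) / 221 = 81
R = √81 = 9  ⇒  r_B = 9 − 7 = 2

rB=2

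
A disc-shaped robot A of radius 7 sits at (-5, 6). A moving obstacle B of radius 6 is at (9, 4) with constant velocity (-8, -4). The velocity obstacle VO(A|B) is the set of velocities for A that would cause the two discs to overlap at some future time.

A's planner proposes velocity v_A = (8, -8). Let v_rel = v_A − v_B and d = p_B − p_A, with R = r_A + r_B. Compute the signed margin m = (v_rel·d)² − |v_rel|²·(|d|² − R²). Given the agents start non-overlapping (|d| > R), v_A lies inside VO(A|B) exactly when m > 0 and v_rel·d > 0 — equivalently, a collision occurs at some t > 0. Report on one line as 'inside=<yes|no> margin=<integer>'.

d = (14, -2),  |d|² = 200;  R = 7+6 = 13,  c = 200−13² = 31
v_rel = (16, -4),  |v_rel|² = 272;  v_rel·d = (16)·(14) + (-4)·(-2) = 232
272·t² − 464·t + 31 = 0  ⇒  m = 232² − 272·31 = 45392
m = 45392 > 0,  v_rel·d = 232 > 0  ⇒  inside

inside=yes margin=45392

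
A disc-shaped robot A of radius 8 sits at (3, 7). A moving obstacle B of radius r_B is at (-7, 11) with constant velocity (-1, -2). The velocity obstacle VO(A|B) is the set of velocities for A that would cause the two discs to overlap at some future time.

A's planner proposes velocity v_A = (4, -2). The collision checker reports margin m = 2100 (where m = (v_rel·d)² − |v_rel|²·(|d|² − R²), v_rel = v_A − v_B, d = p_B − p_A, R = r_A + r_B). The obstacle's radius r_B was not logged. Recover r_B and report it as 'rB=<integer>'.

m = 2100
d = (-10, 4);  v_rel = (5, 0),  |v_rel|² = 25
v_rel×d = (5)·(4) − (0)·(-10) = 20
since m = R²·25 − 20²:  R² = (400 + 2100) / 25 = 100
R = √100 = 10  ⇒  r_B = 10 − 8 = 2

rB=2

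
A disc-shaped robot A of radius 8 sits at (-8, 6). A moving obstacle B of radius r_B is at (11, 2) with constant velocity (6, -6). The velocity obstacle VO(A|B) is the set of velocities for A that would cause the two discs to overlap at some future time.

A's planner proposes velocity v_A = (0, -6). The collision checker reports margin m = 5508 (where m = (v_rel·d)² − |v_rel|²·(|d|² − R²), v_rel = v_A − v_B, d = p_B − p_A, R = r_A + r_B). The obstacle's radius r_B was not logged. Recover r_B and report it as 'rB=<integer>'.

m = 5508
d = (19, -4);  v_rel = (-6, 0),  |v_rel|² = 36
v_rel×d = (-6)·(-4) − (0)·(19) = 24
since m = R²·36 − 24²:  R² = (576 + 5508) / 36 = 169
R = √169 = 13  ⇒  r_B = 13 − 8 = 5

rB=5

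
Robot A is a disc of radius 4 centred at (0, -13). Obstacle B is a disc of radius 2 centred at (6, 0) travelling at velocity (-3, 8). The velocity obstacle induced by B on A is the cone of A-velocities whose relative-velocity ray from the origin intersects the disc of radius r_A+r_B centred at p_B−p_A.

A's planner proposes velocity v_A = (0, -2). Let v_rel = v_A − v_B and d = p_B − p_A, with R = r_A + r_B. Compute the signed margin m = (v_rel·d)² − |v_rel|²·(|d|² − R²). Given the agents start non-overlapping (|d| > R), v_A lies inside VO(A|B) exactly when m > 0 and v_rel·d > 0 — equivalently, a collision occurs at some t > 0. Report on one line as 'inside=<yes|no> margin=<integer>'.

d = (6, 13),  |d|² = 205;  R = 4+2 = 6,  c = 205−6² = 169
v_rel = (3, -10),  |v_rel|² = 109;  v_rel·d = (3)·(6) + (-10)·(13) = -112
109·t² + 224·t + 169 = 0  ⇒  m = (-112)² − 109·169 = -5877
m = -5877 < 0,  v_rel·d = -112 < 0  ⇒  outside

inside=no margin=-5877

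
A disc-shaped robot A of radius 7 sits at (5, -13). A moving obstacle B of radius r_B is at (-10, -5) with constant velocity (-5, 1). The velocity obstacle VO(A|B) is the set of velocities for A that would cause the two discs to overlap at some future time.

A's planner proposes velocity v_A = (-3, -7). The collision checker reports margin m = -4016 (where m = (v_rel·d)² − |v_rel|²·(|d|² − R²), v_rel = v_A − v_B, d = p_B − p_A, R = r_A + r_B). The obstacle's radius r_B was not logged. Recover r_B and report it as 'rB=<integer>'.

m = -4016
d = (-15, 8);  v_rel = (2, -8),  |v_rel|² = 68
v_rel×d = (2)·(8) − (-8)·(-15) = -104
since m = R²·68 − (-104)²:  R² = (10816 + -4016) / 68 = 100
R = √100 = 10  ⇒  r_B = 10 − 7 = 3

rB=3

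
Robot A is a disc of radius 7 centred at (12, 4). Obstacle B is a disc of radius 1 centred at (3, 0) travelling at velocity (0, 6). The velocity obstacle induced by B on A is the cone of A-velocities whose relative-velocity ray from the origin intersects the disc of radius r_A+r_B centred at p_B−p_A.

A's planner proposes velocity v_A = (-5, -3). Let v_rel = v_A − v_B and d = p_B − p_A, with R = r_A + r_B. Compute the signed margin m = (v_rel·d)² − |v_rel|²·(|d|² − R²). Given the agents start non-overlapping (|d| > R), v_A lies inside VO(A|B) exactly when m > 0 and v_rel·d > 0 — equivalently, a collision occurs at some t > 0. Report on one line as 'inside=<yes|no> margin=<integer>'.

d = (-9, -4),  |d|² = 97;  R = 7+1 = 8,  c = 97−8² = 33
v_rel = (-5, -9),  |v_rel|² = 106;  v_rel·d = (-5)·(-9) + (-9)·(-4) = 81
106·t² − 162·t + 33 = 0  ⇒  m = 81² − 106·33 = 3063
m = 3063 > 0,  v_rel·d = 81 > 0  ⇒  inside

inside=yes margin=3063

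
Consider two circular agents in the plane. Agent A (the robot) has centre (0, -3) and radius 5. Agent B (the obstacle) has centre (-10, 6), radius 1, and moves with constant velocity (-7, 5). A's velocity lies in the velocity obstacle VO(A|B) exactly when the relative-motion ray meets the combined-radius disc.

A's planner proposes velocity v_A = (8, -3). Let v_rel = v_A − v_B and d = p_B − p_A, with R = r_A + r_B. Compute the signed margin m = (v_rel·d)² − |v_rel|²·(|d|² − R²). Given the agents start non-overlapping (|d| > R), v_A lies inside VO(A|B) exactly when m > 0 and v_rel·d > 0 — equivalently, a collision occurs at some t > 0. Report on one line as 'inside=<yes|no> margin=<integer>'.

d = (-10, 9),  |d|² = 181;  R = 5+1 = 6,  c = 181−6² = 145
v_rel = (15, -8),  |v_rel|² = 289;  v_rel·d = (15)·(-10) + (-8)·(9) = -222
289·t² + 444·t + 145 = 0  ⇒  m = (-222)² − 289·145 = 7379
m = 7379 > 0,  v_rel·d = -222 < 0  ⇒  outside

inside=no margin=7379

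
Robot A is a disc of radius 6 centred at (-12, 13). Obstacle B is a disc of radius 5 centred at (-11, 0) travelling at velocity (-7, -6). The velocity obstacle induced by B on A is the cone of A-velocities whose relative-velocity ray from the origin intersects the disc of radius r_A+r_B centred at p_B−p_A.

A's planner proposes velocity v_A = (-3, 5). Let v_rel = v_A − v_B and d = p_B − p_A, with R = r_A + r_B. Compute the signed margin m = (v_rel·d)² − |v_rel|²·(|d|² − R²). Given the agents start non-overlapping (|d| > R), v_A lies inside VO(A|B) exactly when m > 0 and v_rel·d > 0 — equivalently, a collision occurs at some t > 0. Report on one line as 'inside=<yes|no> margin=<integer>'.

d = (1, -13),  |d|² = 170;  R = 6+5 = 11,  c = 170−11² = 49
v_rel = (4, 11),  |v_rel|² = 137;  v_rel·d = (4)·(1) + (11)·(-13) = -139
137·t² + 278·t + 49 = 0  ⇒  m = (-139)² − 137·49 = 12608
m = 12608 > 0,  v_rel·d = -139 < 0  ⇒  outside

inside=no margin=12608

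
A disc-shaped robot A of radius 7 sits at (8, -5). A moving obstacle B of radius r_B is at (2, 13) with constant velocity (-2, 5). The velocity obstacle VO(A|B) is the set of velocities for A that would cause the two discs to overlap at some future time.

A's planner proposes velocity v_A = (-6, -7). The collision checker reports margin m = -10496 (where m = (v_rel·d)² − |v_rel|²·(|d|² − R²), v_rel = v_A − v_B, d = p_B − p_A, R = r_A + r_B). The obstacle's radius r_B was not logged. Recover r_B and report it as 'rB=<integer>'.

m = -10496
d = (-6, 18);  v_rel = (-4, -12),  |v_rel|² = 160
v_rel×d = (-4)·(18) − (-12)·(-6) = -144
since m = R²·160 − (-144)²:  R² = (20736 + -10496) / 160 = 64
R = √64 = 8  ⇒  r_B = 8 − 7 = 1

rB=1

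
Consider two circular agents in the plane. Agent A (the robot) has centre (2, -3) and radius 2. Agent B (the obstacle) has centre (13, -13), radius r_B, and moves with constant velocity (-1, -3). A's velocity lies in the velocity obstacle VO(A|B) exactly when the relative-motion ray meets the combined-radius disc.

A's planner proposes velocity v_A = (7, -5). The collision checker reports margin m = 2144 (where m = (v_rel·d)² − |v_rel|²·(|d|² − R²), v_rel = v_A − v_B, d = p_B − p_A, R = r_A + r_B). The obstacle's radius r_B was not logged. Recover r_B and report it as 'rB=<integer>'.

m = 2144
d = (11, -10);  v_rel = (8, -2),  |v_rel|² = 68
v_rel×d = (8)·(-10) − (-2)·(11) = -58
since m = R²·68 − (-58)²:  R² = (3364 + 2144) / 68 = 81
R = √81 = 9  ⇒  r_B = 9 − 2 = 7

rB=7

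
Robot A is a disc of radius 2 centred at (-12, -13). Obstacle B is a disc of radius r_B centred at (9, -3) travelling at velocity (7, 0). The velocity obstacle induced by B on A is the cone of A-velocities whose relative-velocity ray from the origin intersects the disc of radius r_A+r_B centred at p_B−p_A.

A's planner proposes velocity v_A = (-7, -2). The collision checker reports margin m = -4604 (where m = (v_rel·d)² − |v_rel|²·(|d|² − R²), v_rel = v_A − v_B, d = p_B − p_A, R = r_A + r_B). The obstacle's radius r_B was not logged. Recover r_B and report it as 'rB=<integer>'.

m = -4604
d = (21, 10);  v_rel = (-14, -2),  |v_rel|² = 200
v_rel×d = (-14)·(10) − (-2)·(21) = -98
since m = R²·200 − (-98)²:  R² = (9604 + -4604) / 200 = 25
R = √25 = 5  ⇒  r_B = 5 − 2 = 3

rB=3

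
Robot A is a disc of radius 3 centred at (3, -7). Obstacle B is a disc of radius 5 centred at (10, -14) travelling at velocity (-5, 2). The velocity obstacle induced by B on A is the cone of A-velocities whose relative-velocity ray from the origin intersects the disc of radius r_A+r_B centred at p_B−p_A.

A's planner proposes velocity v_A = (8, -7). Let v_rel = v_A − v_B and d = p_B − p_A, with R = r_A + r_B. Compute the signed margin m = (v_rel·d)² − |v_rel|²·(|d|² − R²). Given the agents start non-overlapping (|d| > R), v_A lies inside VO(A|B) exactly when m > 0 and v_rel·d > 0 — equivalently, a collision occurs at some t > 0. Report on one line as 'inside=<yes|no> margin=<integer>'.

d = (7, -7),  |d|² = 98;  R = 3+5 = 8,  c = 98−8² = 34
v_rel = (13, -9),  |v_rel|² = 250;  v_rel·d = (13)·(7) + (-9)·(-7) = 154
250·t² − 308·t + 34 = 0  ⇒  m = 154² − 250·34 = 15216
m = 15216 > 0,  v_rel·d = 154 > 0  ⇒  inside

inside=yes margin=15216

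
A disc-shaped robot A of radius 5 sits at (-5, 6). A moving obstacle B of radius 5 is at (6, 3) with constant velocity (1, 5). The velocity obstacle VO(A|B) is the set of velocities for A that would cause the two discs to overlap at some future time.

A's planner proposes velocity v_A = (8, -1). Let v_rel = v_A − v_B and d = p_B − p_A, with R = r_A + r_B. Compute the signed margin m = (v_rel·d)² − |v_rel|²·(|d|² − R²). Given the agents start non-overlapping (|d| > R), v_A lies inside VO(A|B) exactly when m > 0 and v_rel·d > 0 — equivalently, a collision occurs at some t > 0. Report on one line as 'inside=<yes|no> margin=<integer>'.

d = (11, -3),  |d|² = 130;  R = 5+5 = 10,  c = 130−10² = 30
v_rel = (7, -6),  |v_rel|² = 85;  v_rel·d = (7)·(11) + (-6)·(-3) = 95
85·t² − 190·t + 30 = 0  ⇒  m = 95² − 85·30 = 6475
m = 6475 > 0,  v_rel·d = 95 > 0  ⇒  inside

inside=yes margin=6475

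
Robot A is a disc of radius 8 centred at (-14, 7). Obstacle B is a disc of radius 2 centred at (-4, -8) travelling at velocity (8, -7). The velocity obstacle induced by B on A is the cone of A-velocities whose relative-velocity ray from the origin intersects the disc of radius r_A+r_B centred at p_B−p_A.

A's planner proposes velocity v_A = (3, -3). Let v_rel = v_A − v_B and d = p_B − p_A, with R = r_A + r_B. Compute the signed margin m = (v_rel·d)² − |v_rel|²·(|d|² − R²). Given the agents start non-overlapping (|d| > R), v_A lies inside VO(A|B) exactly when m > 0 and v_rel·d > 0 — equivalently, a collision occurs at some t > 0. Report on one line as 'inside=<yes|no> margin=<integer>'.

d = (10, -15),  |d|² = 325;  R = 8+2 = 10,  c = 325−10² = 225
v_rel = (-5, 4),  |v_rel|² = 41;  v_rel·d = (-5)·(10) + (4)·(-15) = -110
41·t² + 220·t + 225 = 0  ⇒  m = (-110)² − 41·225 = 2875
m = 2875 > 0,  v_rel·d = -110 < 0  ⇒  outside

inside=no margin=2875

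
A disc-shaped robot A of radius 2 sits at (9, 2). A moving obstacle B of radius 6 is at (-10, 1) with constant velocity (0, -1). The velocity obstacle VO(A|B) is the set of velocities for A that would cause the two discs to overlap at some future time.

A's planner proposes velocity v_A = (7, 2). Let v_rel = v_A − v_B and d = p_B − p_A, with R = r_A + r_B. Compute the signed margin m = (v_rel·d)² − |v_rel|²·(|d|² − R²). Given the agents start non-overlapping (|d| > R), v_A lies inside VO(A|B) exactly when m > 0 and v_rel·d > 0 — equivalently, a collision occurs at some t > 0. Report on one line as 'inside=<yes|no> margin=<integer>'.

d = (-19, -1),  |d|² = 362;  R = 2+6 = 8,  c = 362−8² = 298
v_rel = (7, 3),  |v_rel|² = 58;  v_rel·d = (7)·(-19) + (3)·(-1) = -136
58·t² + 272·t + 298 = 0  ⇒  m = (-136)² − 58·298 = 1212
m = 1212 > 0,  v_rel·d = -136 < 0  ⇒  outside

inside=no margin=1212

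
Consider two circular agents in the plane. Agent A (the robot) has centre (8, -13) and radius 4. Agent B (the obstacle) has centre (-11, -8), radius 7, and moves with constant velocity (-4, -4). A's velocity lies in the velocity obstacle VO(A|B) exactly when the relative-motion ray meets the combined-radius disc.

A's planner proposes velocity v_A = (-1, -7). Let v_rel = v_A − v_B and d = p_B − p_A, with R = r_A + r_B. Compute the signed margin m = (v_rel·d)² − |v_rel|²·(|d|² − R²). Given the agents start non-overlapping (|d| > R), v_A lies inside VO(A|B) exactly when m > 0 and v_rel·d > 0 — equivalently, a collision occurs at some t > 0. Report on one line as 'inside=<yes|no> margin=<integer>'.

d = (-19, 5),  |d|² = 386;  R = 4+7 = 11,  c = 386−11² = 265
v_rel = (3, -3),  |v_rel|² = 18;  v_rel·d = (3)·(-19) + (-3)·(5) = -72
18·t² + 144·t + 265 = 0  ⇒  m = (-72)² − 18·265 = 414
m = 414 > 0,  v_rel·d = -72 < 0  ⇒  outside

inside=no margin=414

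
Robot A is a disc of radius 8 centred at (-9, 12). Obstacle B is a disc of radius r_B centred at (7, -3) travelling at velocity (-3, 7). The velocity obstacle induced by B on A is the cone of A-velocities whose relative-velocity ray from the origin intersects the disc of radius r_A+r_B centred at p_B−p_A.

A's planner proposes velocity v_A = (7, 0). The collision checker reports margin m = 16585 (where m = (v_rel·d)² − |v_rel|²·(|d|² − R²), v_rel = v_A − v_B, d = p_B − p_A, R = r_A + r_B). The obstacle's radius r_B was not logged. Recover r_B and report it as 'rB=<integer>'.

m = 16585
d = (16, -15);  v_rel = (10, -7),  |v_rel|² = 149
v_rel×d = (10)·(-15) − (-7)·(16) = -38
since m = R²·149 − (-38)²:  R² = (1444 + 16585) / 149 = 121
R = √121 = 11  ⇒  r_B = 11 − 8 = 3

rB=3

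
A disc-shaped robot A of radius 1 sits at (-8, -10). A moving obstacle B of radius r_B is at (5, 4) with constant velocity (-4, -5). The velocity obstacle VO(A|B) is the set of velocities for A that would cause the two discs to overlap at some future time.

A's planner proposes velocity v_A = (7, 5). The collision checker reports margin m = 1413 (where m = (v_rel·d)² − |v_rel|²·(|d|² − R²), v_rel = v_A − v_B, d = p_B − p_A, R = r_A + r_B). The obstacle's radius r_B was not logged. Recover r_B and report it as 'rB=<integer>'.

m = 1413
d = (13, 14);  v_rel = (11, 10),  |v_rel|² = 221
v_rel×d = (11)·(14) − (10)·(13) = 24
since m = R²·221 − 24²:  R² = (576 + 1413) / 221 = 9
R = √9 = 3  ⇒  r_B = 3 − 1 = 2

rB=2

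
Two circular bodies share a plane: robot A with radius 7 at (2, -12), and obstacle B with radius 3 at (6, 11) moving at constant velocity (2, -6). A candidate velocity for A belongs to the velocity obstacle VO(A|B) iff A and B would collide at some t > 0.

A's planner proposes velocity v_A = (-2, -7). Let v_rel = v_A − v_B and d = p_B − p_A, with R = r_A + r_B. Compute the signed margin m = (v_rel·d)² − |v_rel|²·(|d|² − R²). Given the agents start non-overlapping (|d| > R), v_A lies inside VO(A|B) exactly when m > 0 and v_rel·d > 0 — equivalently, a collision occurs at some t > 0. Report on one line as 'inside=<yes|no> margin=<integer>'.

d = (4, 23),  |d|² = 545;  R = 7+3 = 10,  c = 545−10² = 445
v_rel = (-4, -1),  |v_rel|² = 17;  v_rel·d = (-4)·(4) + (-1)·(23) = -39
17·t² + 78·t + 445 = 0  ⇒  m = (-39)² − 17·445 = -6044
m = -6044 < 0,  v_rel·d = -39 < 0  ⇒  outside

inside=no margin=-6044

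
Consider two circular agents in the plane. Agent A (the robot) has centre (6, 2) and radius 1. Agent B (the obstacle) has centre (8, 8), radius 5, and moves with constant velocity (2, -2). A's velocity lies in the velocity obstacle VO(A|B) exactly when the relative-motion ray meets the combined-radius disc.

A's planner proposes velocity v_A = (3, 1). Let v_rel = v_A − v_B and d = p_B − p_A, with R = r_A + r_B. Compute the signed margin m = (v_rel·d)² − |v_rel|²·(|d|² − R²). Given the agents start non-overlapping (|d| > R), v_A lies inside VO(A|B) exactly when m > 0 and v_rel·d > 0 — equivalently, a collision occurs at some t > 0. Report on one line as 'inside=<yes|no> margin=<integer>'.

d = (2, 6),  |d|² = 40;  R = 1+5 = 6,  c = 40−6² = 4
v_rel = (1, 3),  |v_rel|² = 10;  v_rel·d = (1)·(2) + (3)·(6) = 20
10·t² − 40·t + 4 = 0  ⇒  m = 20² − 10·4 = 360
m = 360 > 0,  v_rel·d = 20 > 0  ⇒  inside

inside=yes margin=360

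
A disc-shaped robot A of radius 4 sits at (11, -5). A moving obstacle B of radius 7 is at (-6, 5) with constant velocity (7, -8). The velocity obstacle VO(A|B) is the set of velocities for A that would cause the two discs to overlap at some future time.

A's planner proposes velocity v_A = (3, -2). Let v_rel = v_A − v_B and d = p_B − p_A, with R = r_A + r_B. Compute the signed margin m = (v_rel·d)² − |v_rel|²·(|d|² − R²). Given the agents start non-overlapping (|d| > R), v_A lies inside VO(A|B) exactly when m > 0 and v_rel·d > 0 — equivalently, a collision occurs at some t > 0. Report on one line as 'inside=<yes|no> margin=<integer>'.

d = (-17, 10),  |d|² = 389;  R = 4+7 = 11,  c = 389−11² = 268
v_rel = (-4, 6),  |v_rel|² = 52;  v_rel·d = (-4)·(-17) + (6)·(10) = 128
52·t² − 256·t + 268 = 0  ⇒  m = 128² − 52·268 = 2448
m = 2448 > 0,  v_rel·d = 128 > 0  ⇒  inside

inside=yes margin=2448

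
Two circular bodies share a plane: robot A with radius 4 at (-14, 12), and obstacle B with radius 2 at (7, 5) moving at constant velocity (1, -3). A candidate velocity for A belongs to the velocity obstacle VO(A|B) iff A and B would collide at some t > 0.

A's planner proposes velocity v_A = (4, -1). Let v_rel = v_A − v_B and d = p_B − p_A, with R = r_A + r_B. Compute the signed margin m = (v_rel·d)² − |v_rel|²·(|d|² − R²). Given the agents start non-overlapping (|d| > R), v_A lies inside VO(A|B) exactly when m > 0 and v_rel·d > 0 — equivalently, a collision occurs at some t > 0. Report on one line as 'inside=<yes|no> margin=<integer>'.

d = (21, -7),  |d|² = 490;  R = 4+2 = 6,  c = 490−6² = 454
v_rel = (3, 2),  |v_rel|² = 13;  v_rel·d = (3)·(21) + (2)·(-7) = 49
13·t² − 98·t + 454 = 0  ⇒  m = 49² − 13·454 = -3501
m = -3501 < 0,  v_rel·d = 49 > 0  ⇒  outside

inside=no margin=-3501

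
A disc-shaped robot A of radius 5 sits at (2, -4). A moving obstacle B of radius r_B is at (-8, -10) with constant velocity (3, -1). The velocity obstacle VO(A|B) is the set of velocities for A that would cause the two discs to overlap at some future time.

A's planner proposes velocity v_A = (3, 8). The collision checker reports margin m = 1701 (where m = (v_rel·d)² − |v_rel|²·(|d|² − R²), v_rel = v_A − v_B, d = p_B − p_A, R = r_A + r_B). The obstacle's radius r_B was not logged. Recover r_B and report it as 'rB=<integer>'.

m = 1701
d = (-10, -6);  v_rel = (0, 9),  |v_rel|² = 81
v_rel×d = (0)·(-6) − (9)·(-10) = 90
since m = R²·81 − 90²:  R² = (8100 + 1701) / 81 = 121
R = √121 = 11  ⇒  r_B = 11 − 5 = 6

rB=6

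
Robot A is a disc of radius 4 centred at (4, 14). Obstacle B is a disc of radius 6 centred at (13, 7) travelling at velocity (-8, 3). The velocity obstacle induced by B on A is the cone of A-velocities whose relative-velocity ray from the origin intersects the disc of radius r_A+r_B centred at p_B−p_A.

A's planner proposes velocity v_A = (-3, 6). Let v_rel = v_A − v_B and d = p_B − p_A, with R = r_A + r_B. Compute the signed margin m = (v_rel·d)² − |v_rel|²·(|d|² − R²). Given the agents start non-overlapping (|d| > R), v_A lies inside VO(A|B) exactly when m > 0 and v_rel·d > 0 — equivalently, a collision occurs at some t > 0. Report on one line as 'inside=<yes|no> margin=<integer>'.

d = (9, -7),  |d|² = 130;  R = 4+6 = 10,  c = 130−10² = 30
v_rel = (5, 3),  |v_rel|² = 34;  v_rel·d = (5)·(9) + (3)·(-7) = 24
34·t² − 48·t + 30 = 0  ⇒  m = 24² − 34·30 = -444
m = -444 < 0,  v_rel·d = 24 > 0  ⇒  outside

inside=no margin=-444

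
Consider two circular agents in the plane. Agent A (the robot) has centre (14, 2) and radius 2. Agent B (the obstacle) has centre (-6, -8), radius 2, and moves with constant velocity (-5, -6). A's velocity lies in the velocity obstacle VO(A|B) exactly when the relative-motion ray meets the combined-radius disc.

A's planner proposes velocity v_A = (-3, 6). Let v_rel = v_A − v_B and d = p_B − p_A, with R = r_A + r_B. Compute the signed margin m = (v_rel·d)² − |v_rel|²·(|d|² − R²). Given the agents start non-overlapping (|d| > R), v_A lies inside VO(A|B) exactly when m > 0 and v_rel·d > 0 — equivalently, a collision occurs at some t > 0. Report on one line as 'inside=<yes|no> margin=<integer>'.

d = (-20, -10),  |d|² = 500;  R = 2+2 = 4,  c = 500−4² = 484
v_rel = (2, 12),  |v_rel|² = 148;  v_rel·d = (2)·(-20) + (12)·(-10) = -160
148·t² + 320·t + 484 = 0  ⇒  m = (-160)² − 148·484 = -46032
m = -46032 < 0,  v_rel·d = -160 < 0  ⇒  outside

inside=no margin=-46032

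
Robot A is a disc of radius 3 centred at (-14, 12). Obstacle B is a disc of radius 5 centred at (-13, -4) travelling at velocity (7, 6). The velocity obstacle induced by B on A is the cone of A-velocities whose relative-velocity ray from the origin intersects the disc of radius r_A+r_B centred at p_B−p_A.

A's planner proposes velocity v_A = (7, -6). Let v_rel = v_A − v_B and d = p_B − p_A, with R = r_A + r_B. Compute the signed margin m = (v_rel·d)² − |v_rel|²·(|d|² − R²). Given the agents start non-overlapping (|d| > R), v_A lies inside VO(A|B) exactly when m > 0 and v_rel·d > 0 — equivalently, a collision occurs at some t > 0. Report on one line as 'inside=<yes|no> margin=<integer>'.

d = (1, -16),  |d|² = 257;  R = 3+5 = 8,  c = 257−8² = 193
v_rel = (0, -12),  |v_rel|² = 144;  v_rel·d = (0)·(1) + (-12)·(-16) = 192
144·t² − 384·t + 193 = 0  ⇒  m = 192² − 144·193 = 9072
m = 9072 > 0,  v_rel·d = 192 > 0  ⇒  inside

inside=yes margin=9072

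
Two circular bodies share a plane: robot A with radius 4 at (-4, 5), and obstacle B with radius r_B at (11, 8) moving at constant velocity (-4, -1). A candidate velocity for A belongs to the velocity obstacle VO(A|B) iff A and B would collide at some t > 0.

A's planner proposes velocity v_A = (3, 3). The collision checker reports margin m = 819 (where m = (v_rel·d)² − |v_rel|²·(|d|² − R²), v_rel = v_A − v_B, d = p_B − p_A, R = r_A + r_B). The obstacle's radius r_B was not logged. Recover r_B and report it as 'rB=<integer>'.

m = 819
d = (15, 3);  v_rel = (7, 4),  |v_rel|² = 65
v_rel×d = (7)·(3) − (4)·(15) = -39
since m = R²·65 − (-39)²:  R² = (1521 + 819) / 65 = 36
R = √36 = 6  ⇒  r_B = 6 − 4 = 2

rB=2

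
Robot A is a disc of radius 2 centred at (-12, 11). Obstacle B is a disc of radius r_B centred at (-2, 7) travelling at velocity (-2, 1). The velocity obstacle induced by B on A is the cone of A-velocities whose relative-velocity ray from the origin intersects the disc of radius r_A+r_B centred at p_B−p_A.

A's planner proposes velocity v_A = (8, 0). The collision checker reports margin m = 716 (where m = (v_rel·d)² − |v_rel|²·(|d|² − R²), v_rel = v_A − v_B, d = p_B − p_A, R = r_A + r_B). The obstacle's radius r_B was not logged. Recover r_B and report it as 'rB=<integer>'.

m = 716
d = (10, -4);  v_rel = (10, -1),  |v_rel|² = 101
v_rel×d = (10)·(-4) − (-1)·(10) = -30
since m = R²·101 − (-30)²:  R² = (900 + 716) / 101 = 16
R = √16 = 4  ⇒  r_B = 4 − 2 = 2

rB=2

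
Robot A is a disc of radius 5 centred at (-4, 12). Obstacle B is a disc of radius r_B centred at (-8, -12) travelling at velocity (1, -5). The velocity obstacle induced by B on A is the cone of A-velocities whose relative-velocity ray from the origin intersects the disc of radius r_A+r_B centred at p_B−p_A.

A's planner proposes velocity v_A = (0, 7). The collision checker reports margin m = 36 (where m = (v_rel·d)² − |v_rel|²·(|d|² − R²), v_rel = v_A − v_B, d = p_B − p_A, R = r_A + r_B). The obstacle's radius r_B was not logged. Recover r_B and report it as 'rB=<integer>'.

m = 36
d = (-4, -24);  v_rel = (-1, 12),  |v_rel|² = 145
v_rel×d = (-1)·(-24) − (12)·(-4) = 72
since m = R²·145 − 72²:  R² = (5184 + 36) / 145 = 36
R = √36 = 6  ⇒  r_B = 6 − 5 = 1

rB=1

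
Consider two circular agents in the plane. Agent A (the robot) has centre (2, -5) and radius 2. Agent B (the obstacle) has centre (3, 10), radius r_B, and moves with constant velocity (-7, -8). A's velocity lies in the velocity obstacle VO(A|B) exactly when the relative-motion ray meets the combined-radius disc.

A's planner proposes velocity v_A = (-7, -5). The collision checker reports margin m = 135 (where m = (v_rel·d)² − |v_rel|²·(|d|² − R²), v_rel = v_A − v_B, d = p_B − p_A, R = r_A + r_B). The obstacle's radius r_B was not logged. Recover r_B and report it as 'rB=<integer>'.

m = 135
d = (1, 15);  v_rel = (0, 3),  |v_rel|² = 9
v_rel×d = (0)·(15) − (3)·(1) = -3
since m = R²·9 − (-3)²:  R² = (9 + 135) / 9 = 16
R = √16 = 4  ⇒  r_B = 4 − 2 = 2

rB=2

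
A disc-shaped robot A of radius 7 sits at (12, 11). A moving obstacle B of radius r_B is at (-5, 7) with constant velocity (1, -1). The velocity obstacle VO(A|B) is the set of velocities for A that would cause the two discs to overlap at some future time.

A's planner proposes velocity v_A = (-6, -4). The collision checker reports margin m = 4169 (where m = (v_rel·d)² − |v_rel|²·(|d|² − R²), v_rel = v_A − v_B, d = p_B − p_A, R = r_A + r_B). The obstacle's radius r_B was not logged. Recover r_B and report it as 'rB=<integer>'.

m = 4169
d = (-17, -4);  v_rel = (-7, -3),  |v_rel|² = 58
v_rel×d = (-7)·(-4) − (-3)·(-17) = -23
since m = R²·58 − (-23)²:  R² = (529 + 4169) / 58 = 81
R = √81 = 9  ⇒  r_B = 9 − 7 = 2

rB=2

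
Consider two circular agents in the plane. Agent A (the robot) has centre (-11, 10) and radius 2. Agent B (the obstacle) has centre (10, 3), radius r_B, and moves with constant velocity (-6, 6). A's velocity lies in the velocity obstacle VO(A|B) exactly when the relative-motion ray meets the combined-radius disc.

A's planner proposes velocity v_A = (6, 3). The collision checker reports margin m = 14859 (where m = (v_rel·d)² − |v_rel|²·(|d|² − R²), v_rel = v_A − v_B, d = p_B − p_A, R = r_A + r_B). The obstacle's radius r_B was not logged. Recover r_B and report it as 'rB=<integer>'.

m = 14859
d = (21, -7);  v_rel = (12, -3),  |v_rel|² = 153
v_rel×d = (12)·(-7) − (-3)·(21) = -21
since m = R²·153 − (-21)²:  R² = (441 + 14859) / 153 = 100
R = √100 = 10  ⇒  r_B = 10 − 2 = 8

rB=8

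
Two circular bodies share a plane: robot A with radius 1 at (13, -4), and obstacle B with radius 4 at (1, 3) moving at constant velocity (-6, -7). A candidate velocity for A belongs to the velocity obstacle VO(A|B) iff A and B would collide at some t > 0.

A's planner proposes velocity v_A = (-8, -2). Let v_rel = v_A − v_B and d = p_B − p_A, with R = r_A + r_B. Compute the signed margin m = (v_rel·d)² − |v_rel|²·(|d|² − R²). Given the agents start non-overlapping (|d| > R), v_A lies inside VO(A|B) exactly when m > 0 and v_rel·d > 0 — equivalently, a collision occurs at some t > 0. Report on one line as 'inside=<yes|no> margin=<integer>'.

d = (-12, 7),  |d|² = 193;  R = 1+4 = 5,  c = 193−5² = 168
v_rel = (-2, 5),  |v_rel|² = 29;  v_rel·d = (-2)·(-12) + (5)·(7) = 59
29·t² − 118·t + 168 = 0  ⇒  m = 59² − 29·168 = -1391
m = -1391 < 0,  v_rel·d = 59 > 0  ⇒  outside

inside=no margin=-1391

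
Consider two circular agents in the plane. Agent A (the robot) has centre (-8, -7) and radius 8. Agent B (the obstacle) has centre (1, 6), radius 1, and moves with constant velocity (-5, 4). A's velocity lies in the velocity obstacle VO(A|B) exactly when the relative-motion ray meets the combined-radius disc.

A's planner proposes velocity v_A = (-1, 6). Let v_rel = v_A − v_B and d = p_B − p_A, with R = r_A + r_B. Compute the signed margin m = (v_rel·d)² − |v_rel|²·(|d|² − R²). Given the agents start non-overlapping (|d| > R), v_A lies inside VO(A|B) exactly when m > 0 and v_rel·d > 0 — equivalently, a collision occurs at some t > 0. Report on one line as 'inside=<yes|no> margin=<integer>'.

d = (9, 13),  |d|² = 250;  R = 8+1 = 9,  c = 250−9² = 169
v_rel = (4, 2),  |v_rel|² = 20;  v_rel·d = (4)·(9) + (2)·(13) = 62
20·t² − 124·t + 169 = 0  ⇒  m = 62² − 20·169 = 464
m = 464 > 0,  v_rel·d = 62 > 0  ⇒  inside

inside=yes margin=464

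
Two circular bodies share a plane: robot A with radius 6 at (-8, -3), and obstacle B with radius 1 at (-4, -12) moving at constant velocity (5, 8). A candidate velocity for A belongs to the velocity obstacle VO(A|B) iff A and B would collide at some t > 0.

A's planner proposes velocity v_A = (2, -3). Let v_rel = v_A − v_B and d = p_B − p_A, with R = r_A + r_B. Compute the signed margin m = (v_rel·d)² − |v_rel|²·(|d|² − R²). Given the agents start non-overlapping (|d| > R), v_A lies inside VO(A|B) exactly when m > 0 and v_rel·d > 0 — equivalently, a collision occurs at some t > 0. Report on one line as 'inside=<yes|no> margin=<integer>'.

d = (4, -9),  |d|² = 97;  R = 6+1 = 7,  c = 97−7² = 48
v_rel = (-3, -11),  |v_rel|² = 130;  v_rel·d = (-3)·(4) + (-11)·(-9) = 87
130·t² − 174·t + 48 = 0  ⇒  m = 87² − 130·48 = 1329
m = 1329 > 0,  v_rel·d = 87 > 0  ⇒  inside

inside=yes margin=1329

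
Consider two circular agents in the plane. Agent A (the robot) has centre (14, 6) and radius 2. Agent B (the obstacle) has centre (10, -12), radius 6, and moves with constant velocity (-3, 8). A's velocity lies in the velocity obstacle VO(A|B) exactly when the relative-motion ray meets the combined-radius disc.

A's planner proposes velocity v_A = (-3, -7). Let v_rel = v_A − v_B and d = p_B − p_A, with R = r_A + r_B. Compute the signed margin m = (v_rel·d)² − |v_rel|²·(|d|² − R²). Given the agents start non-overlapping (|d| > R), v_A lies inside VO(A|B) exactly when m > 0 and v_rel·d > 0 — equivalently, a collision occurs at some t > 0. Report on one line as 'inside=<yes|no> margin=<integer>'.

d = (-4, -18),  |d|² = 340;  R = 2+6 = 8,  c = 340−8² = 276
v_rel = (0, -15),  |v_rel|² = 225;  v_rel·d = (0)·(-4) + (-15)·(-18) = 270
225·t² − 540·t + 276 = 0  ⇒  m = 270² − 225·276 = 10800
m = 10800 > 0,  v_rel·d = 270 > 0  ⇒  inside

inside=yes margin=10800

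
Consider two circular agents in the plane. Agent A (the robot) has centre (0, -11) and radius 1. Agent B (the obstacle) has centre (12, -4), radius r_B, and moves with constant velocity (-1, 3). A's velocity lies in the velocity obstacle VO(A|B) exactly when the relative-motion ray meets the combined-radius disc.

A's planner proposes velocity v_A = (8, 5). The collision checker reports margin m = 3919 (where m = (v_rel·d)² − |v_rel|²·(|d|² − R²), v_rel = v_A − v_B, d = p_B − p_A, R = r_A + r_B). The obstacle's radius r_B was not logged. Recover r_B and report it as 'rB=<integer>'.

m = 3919
d = (12, 7);  v_rel = (9, 2),  |v_rel|² = 85
v_rel×d = (9)·(7) − (2)·(12) = 39
since m = R²·85 − 39²:  R² = (1521 + 3919) / 85 = 64
R = √64 = 8  ⇒  r_B = 8 − 1 = 7

rB=7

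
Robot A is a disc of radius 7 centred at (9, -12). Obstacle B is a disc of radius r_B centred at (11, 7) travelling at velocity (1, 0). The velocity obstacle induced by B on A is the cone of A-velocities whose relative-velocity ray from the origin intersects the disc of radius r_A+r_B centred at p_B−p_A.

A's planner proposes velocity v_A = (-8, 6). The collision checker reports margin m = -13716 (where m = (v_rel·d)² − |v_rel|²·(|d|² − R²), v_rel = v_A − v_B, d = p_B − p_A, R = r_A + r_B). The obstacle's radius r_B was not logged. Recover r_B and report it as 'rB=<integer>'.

m = -13716
d = (2, 19);  v_rel = (-9, 6),  |v_rel|² = 117
v_rel×d = (-9)·(19) − (6)·(2) = -183
since m = R²·117 − (-183)²:  R² = (33489 + -13716) / 117 = 169
R = √169 = 13  ⇒  r_B = 13 − 7 = 6

rB=6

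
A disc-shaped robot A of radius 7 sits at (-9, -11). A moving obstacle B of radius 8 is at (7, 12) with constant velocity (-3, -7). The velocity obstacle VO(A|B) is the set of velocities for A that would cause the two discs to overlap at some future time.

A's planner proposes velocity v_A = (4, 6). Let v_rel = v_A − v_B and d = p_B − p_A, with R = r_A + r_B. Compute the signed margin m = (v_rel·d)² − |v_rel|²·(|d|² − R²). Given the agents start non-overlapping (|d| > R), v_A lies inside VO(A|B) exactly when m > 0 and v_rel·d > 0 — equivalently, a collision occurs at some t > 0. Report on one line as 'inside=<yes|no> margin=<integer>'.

d = (16, 23),  |d|² = 785;  R = 7+8 = 15,  c = 785−15² = 560
v_rel = (7, 13),  |v_rel|² = 218;  v_rel·d = (7)·(16) + (13)·(23) = 411
218·t² − 822·t + 560 = 0  ⇒  m = 411² − 218·560 = 46841
m = 46841 > 0,  v_rel·d = 411 > 0  ⇒  inside

inside=yes margin=46841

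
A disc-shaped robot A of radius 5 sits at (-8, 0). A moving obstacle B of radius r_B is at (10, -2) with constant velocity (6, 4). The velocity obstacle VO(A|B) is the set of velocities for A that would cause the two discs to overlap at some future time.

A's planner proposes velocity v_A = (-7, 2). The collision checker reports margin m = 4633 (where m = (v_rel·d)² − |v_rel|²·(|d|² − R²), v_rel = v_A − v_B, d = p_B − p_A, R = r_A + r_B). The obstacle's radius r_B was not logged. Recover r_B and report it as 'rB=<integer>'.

m = 4633
d = (18, -2);  v_rel = (-13, -2),  |v_rel|² = 173
v_rel×d = (-13)·(-2) − (-2)·(18) = 62
since m = R²·173 − 62²:  R² = (3844 + 4633) / 173 = 49
R = √49 = 7  ⇒  r_B = 7 − 5 = 2

rB=2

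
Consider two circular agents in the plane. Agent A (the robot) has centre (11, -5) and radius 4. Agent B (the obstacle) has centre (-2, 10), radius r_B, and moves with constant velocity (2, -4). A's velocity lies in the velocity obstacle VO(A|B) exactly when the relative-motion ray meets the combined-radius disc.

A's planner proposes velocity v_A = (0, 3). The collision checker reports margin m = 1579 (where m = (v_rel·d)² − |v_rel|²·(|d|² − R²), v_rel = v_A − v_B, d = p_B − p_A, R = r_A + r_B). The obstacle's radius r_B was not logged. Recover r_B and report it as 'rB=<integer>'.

m = 1579
d = (-13, 15);  v_rel = (-2, 7),  |v_rel|² = 53
v_rel×d = (-2)·(15) − (7)·(-13) = 61
since m = R²·53 − 61²:  R² = (3721 + 1579) / 53 = 100
R = √100 = 10  ⇒  r_B = 10 − 4 = 6

rB=6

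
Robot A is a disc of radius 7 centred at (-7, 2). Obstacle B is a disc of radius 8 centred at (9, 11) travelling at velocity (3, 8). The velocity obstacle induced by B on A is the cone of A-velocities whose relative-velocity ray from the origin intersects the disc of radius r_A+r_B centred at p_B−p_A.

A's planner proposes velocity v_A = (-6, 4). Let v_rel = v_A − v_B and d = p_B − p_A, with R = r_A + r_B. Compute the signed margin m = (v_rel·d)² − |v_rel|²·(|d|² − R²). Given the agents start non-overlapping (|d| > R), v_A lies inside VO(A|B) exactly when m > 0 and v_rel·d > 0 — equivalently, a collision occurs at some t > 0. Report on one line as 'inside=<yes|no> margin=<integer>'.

d = (16, 9),  |d|² = 337;  R = 7+8 = 15,  c = 337−15² = 112
v_rel = (-9, -4),  |v_rel|² = 97;  v_rel·d = (-9)·(16) + (-4)·(9) = -180
97·t² + 360·t + 112 = 0  ⇒  m = (-180)² − 97·112 = 21536
m = 21536 > 0,  v_rel·d = -180 < 0  ⇒  outside

inside=no margin=21536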